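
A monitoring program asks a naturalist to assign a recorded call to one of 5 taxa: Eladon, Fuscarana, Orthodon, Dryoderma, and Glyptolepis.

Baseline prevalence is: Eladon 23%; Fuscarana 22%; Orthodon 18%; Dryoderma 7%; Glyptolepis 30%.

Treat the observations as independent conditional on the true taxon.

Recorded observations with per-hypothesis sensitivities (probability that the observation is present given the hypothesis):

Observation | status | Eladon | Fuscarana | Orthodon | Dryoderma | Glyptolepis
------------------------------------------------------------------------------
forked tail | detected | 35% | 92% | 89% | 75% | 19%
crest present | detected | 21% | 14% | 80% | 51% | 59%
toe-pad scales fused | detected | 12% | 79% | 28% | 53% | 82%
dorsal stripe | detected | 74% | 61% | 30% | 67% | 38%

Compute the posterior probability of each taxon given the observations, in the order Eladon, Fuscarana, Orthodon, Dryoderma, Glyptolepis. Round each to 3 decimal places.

0.033, 0.297, 0.234, 0.207, 0.228

By Bayes' rule with conditional independence, the unnormalized weight for each hypothesis is prior × ∏ likelihoods:
  Eladon: 0.23 × 0.35 × 0.21 × 0.12 × 0.74 = 0.0015012
  Fuscarana: 0.22 × 0.92 × 0.14 × 0.79 × 0.61 = 0.013655
  Orthodon: 0.18 × 0.89 × 0.80 × 0.28 × 0.30 = 0.010765
  Dryoderma: 0.07 × 0.75 × 0.51 × 0.53 × 0.67 = 0.0095078
  Glyptolepis: 0.30 × 0.19 × 0.59 × 0.82 × 0.38 = 0.010479
Normalizing constant Z = 0.0015012 + 0.013655 + 0.010765 + 0.0095078 + 0.010479 = 0.045909.
P(Eladon | evidence) = 0.0015012 / 0.045909 ≈ 0.033
P(Fuscarana | evidence) = 0.013655 / 0.045909 ≈ 0.297
P(Orthodon | evidence) = 0.010765 / 0.045909 ≈ 0.234
P(Dryoderma | evidence) = 0.0095078 / 0.045909 ≈ 0.207
P(Glyptolepis | evidence) = 0.010479 / 0.045909 ≈ 0.228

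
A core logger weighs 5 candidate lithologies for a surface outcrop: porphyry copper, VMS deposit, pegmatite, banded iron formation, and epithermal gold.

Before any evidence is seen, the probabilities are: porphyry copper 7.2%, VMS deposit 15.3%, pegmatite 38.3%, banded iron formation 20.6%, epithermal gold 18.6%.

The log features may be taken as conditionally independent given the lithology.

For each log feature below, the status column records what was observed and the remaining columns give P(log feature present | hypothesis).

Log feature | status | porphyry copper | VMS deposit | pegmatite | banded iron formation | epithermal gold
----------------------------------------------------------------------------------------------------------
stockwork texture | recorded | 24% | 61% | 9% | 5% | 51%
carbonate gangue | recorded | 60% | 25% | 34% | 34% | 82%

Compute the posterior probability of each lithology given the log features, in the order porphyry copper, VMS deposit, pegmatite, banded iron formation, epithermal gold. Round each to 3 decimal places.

0.082, 0.184, 0.092, 0.028, 0.614

By Bayes' rule with conditional independence, the unnormalized weight for each hypothesis is prior × ∏ likelihoods:
  porphyry copper: 0.072 × 0.24 × 0.60 = 0.010368
  VMS deposit: 0.153 × 0.61 × 0.25 = 0.023332
  pegmatite: 0.383 × 0.09 × 0.34 = 0.01172
  banded iron formation: 0.206 × 0.05 × 0.34 = 0.003502
  epithermal gold: 0.186 × 0.51 × 0.82 = 0.077785
The unnormalized weights sum to 0.12671.
P(porphyry copper | evidence) = 0.010368 / 0.12671 ≈ 0.082
P(VMS deposit | evidence) = 0.023332 / 0.12671 ≈ 0.184
P(pegmatite | evidence) = 0.01172 / 0.12671 ≈ 0.092
P(banded iron formation | evidence) = 0.003502 / 0.12671 ≈ 0.028
P(epithermal gold | evidence) = 0.077785 / 0.12671 ≈ 0.614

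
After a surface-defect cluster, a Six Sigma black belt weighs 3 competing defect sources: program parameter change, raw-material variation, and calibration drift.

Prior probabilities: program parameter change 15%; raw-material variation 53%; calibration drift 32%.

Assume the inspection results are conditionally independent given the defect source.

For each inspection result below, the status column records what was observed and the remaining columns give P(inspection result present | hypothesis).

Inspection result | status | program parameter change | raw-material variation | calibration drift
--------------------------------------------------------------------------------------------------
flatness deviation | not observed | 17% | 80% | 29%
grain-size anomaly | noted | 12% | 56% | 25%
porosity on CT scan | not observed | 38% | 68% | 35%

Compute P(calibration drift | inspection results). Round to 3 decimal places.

For each hypothesis, the unnormalized posterior weight is prior × product of the inspection result likelihoods (using 1 − P(present | H) for each absent inspection result):
  program parameter change: 0.15 × (1 − 0.17) × 0.12 × (1 − 0.38) = 0.0092628
  raw-material variation: 0.53 × (1 − 0.80) × 0.56 × (1 − 0.68) = 0.018995
  calibration drift: 0.32 × (1 − 0.29) × 0.25 × (1 − 0.35) = 0.03692
Normalizing constant Z = 0.0092628 + 0.018995 + 0.03692 = 0.065178.
P(calibration drift | evidence) = 0.03692 / 0.065178 ≈ 0.566.

0.566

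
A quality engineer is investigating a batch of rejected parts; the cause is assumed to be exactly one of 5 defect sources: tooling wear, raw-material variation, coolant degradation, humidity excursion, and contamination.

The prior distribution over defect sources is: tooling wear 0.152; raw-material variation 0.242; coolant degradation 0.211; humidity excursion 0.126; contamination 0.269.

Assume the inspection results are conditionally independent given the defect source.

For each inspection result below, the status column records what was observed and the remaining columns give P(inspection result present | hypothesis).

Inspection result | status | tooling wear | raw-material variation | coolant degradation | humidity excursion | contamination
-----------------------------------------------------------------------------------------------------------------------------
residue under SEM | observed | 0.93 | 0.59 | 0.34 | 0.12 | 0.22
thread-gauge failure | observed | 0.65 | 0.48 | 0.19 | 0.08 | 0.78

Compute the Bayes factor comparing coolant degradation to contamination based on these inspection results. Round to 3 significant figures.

0.376

Joint likelihood of the inspection result pattern under each hypothesis:
  coolant degradation: 0.34 × 0.19 = 0.0646
  contamination: 0.22 × 0.78 = 0.1716
Bayes factor = 0.0646 / 0.1716 ≈ 0.376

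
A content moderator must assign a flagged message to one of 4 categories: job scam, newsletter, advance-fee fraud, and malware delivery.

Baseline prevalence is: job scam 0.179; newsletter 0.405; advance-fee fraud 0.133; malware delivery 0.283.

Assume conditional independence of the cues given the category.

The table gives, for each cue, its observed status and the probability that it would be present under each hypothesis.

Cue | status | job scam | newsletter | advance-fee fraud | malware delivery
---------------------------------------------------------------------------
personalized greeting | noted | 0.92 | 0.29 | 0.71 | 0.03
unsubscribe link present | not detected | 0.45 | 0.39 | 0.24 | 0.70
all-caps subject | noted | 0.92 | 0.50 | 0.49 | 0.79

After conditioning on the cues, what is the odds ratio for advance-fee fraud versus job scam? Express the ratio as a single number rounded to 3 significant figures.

Unnormalized posterior weight (prior times the cue likelihoods) for each of the two hypotheses (using 1 − P(present | H) for each absent cue):
  advance-fee fraud: 0.133 × 0.71 × (1 − 0.24) × 0.49 = 0.035166
  job scam: 0.179 × 0.92 × (1 − 0.45) × 0.92 = 0.083328
Odds(advance-fee fraud : job scam) = 0.035166 / 0.083328 ≈ 0.422.

0.422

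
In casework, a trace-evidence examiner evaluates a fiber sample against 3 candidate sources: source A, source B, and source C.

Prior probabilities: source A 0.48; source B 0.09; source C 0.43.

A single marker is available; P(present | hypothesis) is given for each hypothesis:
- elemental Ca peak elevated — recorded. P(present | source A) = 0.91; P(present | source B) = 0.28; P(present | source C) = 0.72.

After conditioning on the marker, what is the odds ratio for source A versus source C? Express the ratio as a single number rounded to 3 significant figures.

The normalizing constant cancels in an odds ratio, so compute prior × likelihood for the two hypotheses only:
  source A: 0.48 × 0.91 = 0.4368
  source C: 0.43 × 0.72 = 0.3096
Posterior odds = 0.4368 / 0.3096 ≈ 1.41.

1.41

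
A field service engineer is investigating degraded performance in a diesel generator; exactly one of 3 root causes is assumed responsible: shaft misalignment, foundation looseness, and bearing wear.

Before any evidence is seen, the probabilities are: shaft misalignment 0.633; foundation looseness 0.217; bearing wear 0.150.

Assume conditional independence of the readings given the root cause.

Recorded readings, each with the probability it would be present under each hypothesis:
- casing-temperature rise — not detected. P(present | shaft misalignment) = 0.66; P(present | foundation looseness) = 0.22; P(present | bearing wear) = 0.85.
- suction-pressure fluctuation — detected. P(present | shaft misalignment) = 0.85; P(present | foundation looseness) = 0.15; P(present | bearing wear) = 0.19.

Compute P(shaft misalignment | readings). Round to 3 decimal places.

0.860

By Bayes' rule with conditional independence, the unnormalized weight for each hypothesis is prior × ∏ likelihoods (using 1 − P(present | H) for each absent reading):
  shaft misalignment: 0.633 × (1 − 0.66) × 0.85 = 0.18294
  foundation looseness: 0.217 × (1 − 0.22) × 0.15 = 0.025389
  bearing wear: 0.150 × (1 − 0.85) × 0.19 = 0.004275
The unnormalized weights sum to 0.2126.
P(shaft misalignment | evidence) = 0.18294 / 0.2126 ≈ 0.860.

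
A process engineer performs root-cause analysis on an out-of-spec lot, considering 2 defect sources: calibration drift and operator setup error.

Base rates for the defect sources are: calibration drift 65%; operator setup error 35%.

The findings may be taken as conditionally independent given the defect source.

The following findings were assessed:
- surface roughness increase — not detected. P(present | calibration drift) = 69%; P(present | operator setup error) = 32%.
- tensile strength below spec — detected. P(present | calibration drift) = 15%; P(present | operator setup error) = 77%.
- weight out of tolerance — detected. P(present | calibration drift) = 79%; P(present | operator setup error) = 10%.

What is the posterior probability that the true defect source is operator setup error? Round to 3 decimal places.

0.434

Multiply each prior by the joint likelihood of the evidence pattern (using 1 − P(present | H) for each absent finding):
  calibration drift: 0.65 × (1 − 0.69) × 0.15 × 0.79 = 0.023878
  operator setup error: 0.35 × (1 − 0.32) × 0.77 × 0.10 = 0.018326
The unnormalized weights sum to 0.042204.
P(operator setup error | evidence) = 0.018326 / 0.042204 ≈ 0.434.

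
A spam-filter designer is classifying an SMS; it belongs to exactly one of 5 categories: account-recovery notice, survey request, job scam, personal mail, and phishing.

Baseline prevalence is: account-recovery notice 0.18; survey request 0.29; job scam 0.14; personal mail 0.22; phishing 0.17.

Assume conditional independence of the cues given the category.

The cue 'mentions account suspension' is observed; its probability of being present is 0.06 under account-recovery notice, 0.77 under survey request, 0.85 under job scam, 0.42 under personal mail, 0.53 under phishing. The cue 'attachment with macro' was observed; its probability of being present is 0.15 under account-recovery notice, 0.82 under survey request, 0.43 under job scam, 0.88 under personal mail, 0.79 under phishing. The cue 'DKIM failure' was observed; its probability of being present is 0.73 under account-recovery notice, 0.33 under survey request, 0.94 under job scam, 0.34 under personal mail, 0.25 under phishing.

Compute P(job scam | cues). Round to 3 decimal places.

By Bayes' rule with conditional independence, the unnormalized weight for each hypothesis is prior × ∏ likelihoods:
  account-recovery notice: 0.18 × 0.06 × 0.15 × 0.73 = 0.0011826
  survey request: 0.29 × 0.77 × 0.82 × 0.33 = 0.060425
  job scam: 0.14 × 0.85 × 0.43 × 0.94 = 0.0481
  personal mail: 0.22 × 0.42 × 0.88 × 0.34 = 0.027646
  phishing: 0.17 × 0.53 × 0.79 × 0.25 = 0.017795
The unnormalized weights sum to 0.15515.
P(job scam | evidence) = 0.0481 / 0.15515 ≈ 0.310.

0.310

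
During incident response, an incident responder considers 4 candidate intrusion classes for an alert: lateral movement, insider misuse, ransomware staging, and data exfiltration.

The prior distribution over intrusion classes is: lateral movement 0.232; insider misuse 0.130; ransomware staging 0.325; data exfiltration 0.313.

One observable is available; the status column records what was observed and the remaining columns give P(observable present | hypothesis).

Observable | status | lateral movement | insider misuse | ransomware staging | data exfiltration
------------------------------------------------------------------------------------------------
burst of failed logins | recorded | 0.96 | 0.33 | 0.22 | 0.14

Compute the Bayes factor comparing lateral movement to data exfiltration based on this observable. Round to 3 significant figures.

6.86

Likelihood of this observable under each hypothesis:
  lateral movement: 0.96
  data exfiltration: 0.14
Bayes factor = 0.96 / 0.14 ≈ 6.86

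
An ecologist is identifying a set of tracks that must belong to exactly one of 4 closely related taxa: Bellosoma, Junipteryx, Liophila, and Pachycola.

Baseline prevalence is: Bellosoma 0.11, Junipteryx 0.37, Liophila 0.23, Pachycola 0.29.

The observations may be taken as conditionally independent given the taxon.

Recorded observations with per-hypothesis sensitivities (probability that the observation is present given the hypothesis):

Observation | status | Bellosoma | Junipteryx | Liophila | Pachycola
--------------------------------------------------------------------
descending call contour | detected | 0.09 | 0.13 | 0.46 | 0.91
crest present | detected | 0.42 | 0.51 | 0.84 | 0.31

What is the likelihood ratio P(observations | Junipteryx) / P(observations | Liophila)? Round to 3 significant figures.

The Bayes factor is the ratio of the joint likelihoods of the evidence pattern under the two hypotheses.
  Junipteryx: 0.13 × 0.51 = 0.0663
  Liophila: 0.46 × 0.84 = 0.3864
Bayes factor = 0.0663 / 0.3864 ≈ 0.172

0.172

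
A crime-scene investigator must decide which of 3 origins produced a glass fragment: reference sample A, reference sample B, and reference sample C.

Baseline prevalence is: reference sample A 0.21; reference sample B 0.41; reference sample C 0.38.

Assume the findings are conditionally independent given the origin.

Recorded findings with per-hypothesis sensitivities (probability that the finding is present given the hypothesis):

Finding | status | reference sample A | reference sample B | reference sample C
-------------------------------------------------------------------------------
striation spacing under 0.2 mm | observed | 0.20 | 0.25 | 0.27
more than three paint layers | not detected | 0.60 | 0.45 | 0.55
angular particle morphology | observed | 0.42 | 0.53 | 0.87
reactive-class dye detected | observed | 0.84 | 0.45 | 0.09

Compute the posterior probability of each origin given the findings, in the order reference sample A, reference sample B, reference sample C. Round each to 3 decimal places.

0.258, 0.585, 0.157

For each hypothesis, the unnormalized posterior weight is prior × product of the finding likelihoods (using 1 − P(present | H) for each absent finding):
  reference sample A: 0.21 × 0.20 × (1 − 0.60) × 0.42 × 0.84 = 0.005927
  reference sample B: 0.41 × 0.25 × (1 − 0.45) × 0.53 × 0.45 = 0.013445
  reference sample C: 0.38 × 0.27 × (1 − 0.55) × 0.87 × 0.09 = 0.0036151
Normalizing constant Z = 0.005927 + 0.013445 + 0.0036151 = 0.022988.
P(reference sample A | evidence) = 0.005927 / 0.022988 ≈ 0.258
P(reference sample B | evidence) = 0.013445 / 0.022988 ≈ 0.585
P(reference sample C | evidence) = 0.0036151 / 0.022988 ≈ 0.157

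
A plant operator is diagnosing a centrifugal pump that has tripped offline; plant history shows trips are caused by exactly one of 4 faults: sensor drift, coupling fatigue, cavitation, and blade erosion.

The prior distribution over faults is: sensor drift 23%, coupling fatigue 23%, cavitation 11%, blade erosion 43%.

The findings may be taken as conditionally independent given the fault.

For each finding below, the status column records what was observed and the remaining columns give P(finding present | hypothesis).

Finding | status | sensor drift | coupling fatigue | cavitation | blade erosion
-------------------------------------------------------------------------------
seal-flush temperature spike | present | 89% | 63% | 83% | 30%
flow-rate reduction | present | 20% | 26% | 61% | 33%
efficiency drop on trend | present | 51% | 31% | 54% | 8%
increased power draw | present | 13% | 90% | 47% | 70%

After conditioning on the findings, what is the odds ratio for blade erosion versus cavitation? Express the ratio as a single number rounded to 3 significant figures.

Unnormalized posterior weight (prior times the finding likelihoods) for each of the two hypotheses:
  blade erosion: 0.43 × 0.30 × 0.33 × 0.08 × 0.70 = 0.0023839
  cavitation: 0.11 × 0.83 × 0.61 × 0.54 × 0.47 = 0.014135
Posterior odds = 0.0023839 / 0.014135 ≈ 0.169.

0.169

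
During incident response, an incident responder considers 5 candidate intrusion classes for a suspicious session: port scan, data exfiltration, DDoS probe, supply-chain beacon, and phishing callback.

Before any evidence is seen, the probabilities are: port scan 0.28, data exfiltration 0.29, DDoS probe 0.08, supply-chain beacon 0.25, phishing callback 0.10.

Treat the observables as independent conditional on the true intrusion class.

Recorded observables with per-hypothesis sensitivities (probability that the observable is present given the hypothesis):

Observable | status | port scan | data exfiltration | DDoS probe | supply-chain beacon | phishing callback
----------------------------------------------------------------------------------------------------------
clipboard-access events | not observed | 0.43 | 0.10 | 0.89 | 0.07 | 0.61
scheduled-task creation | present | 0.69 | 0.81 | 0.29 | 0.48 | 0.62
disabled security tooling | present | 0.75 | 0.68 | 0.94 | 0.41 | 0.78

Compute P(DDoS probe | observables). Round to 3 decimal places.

0.008

Multiply each prior by the joint likelihood of the observable pattern (using 1 − P(present | H) for each absent observable):
  port scan: 0.28 × (1 − 0.43) × 0.69 × 0.75 = 0.082593
  data exfiltration: 0.29 × (1 − 0.10) × 0.81 × 0.68 = 0.14376
  DDoS probe: 0.08 × (1 − 0.89) × 0.29 × 0.94 = 0.0023989
  supply-chain beacon: 0.25 × (1 − 0.07) × 0.48 × 0.41 = 0.045756
  phishing callback: 0.10 × (1 − 0.61) × 0.62 × 0.78 = 0.01886
Marginal likelihood of the evidence = 0.29337.
P(DDoS probe | evidence) = 0.0023989 / 0.29337 ≈ 0.008.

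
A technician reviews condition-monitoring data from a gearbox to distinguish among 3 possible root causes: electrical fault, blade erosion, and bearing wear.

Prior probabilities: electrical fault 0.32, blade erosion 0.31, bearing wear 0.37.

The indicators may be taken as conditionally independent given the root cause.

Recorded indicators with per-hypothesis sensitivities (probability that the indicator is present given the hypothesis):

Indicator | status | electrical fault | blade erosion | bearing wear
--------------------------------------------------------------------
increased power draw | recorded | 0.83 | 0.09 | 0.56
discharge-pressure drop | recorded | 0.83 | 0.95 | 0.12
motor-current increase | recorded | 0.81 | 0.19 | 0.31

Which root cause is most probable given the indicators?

For each hypothesis, the unnormalized posterior weight is prior × product of the indicator likelihoods:
  electrical fault: 0.32 × 0.83 × 0.83 × 0.81 = 0.17856
  blade erosion: 0.31 × 0.09 × 0.95 × 0.19 = 0.0050359
  bearing wear: 0.37 × 0.56 × 0.12 × 0.31 = 0.0077078
Normalizing constant Z = 0.17856 + 0.0050359 + 0.0077078 = 0.19131.
P(electrical fault | evidence) ≈ 0.17856 / 0.19131 ≈ 0.933
P(blade erosion | evidence) ≈ 0.0050359 / 0.19131 ≈ 0.026
P(bearing wear | evidence) ≈ 0.0077078 / 0.19131 ≈ 0.040
The largest is 0.933, so electrical fault is most probable.

electrical fault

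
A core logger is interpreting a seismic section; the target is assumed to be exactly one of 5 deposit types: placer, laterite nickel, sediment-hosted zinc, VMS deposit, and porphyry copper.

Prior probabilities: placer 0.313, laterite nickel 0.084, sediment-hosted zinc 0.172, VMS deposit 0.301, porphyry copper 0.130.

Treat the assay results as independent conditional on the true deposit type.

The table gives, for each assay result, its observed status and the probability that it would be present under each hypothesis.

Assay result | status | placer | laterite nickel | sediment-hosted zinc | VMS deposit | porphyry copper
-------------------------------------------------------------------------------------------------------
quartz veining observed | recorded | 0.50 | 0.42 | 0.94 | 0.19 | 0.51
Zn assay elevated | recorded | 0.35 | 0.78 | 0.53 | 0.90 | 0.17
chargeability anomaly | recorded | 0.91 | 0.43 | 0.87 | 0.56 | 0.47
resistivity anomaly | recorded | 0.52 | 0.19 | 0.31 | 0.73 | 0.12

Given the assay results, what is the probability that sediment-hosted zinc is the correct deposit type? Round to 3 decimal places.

Multiply each prior by the joint likelihood of the assay result pattern:
  placer: 0.313 × 0.50 × 0.35 × 0.91 × 0.52 = 0.02592
  laterite nickel: 0.084 × 0.42 × 0.78 × 0.43 × 0.19 = 0.0022483
  sediment-hosted zinc: 0.172 × 0.94 × 0.53 × 0.87 × 0.31 = 0.023111
  VMS deposit: 0.301 × 0.19 × 0.90 × 0.56 × 0.73 = 0.021041
  porphyry copper: 0.130 × 0.51 × 0.17 × 0.47 × 0.12 = 0.00063568
Marginal likelihood of the evidence = 0.072956.
P(sediment-hosted zinc | evidence) = 0.023111 / 0.072956 ≈ 0.317.

0.317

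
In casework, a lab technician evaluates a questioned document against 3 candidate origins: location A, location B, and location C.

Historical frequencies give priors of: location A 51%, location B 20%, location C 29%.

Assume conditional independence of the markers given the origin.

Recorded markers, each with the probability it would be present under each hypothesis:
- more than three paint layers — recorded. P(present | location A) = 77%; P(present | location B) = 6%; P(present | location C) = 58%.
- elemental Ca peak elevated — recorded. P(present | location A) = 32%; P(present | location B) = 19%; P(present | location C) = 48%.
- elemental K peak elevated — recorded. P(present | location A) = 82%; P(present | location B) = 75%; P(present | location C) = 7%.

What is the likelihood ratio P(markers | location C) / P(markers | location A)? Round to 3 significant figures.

The Bayes factor is the ratio of the joint likelihoods of the marker pattern under the two hypotheses.
  location C: 0.58 × 0.48 × 0.07 = 0.019488
  location A: 0.77 × 0.32 × 0.82 = 0.20205
Bayes factor = 0.019488 / 0.20205 ≈ 0.0965

0.0965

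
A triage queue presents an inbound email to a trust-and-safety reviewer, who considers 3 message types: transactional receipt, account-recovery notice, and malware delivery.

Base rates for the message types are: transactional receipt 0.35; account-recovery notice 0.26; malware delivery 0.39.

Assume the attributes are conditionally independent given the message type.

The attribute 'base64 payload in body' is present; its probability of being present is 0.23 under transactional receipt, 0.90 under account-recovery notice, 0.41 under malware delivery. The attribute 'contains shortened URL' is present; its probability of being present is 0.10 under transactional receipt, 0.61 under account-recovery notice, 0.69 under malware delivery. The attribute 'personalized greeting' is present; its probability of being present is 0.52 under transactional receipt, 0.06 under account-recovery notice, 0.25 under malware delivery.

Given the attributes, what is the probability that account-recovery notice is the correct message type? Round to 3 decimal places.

0.212

Multiply each prior by the joint likelihood of the attribute pattern:
  transactional receipt: 0.35 × 0.23 × 0.10 × 0.52 = 0.004186
  account-recovery notice: 0.26 × 0.90 × 0.61 × 0.06 = 0.0085644
  malware delivery: 0.39 × 0.41 × 0.69 × 0.25 = 0.027583
The unnormalized weights sum to 0.040333.
P(account-recovery notice | evidence) = 0.0085644 / 0.040333 ≈ 0.212.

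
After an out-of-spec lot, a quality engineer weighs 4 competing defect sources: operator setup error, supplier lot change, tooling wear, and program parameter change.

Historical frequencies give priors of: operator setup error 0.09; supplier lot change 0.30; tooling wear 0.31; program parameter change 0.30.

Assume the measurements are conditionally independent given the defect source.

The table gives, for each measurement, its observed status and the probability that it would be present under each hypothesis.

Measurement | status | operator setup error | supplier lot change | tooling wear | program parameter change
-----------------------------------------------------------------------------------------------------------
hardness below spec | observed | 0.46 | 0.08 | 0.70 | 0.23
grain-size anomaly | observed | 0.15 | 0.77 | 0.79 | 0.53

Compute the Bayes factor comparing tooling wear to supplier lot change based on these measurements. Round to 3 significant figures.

8.98

The Bayes factor is the ratio of the joint likelihoods of the measurement pattern under the two hypotheses.
  tooling wear: 0.70 × 0.79 = 0.553
  supplier lot change: 0.08 × 0.77 = 0.0616
Bayes factor = 0.553 / 0.0616 ≈ 8.98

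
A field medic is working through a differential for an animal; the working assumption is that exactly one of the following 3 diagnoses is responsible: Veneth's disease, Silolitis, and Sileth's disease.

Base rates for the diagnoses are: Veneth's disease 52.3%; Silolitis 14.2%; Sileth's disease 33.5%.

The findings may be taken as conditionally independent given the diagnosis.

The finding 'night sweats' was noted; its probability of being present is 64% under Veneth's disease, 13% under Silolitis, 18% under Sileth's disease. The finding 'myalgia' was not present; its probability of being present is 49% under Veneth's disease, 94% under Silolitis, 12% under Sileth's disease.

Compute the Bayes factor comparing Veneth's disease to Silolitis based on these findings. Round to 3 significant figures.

The Bayes factor is the ratio of the joint likelihoods of the evidence pattern under the two hypotheses (using 1 − P(present | H) for each absent finding).
  Veneth's disease: 0.64 × (1 − 0.49) = 0.3264
  Silolitis: 0.13 × (1 − 0.94) = 0.0078
Bayes factor = 0.3264 / 0.0078 ≈ 41.8

41.8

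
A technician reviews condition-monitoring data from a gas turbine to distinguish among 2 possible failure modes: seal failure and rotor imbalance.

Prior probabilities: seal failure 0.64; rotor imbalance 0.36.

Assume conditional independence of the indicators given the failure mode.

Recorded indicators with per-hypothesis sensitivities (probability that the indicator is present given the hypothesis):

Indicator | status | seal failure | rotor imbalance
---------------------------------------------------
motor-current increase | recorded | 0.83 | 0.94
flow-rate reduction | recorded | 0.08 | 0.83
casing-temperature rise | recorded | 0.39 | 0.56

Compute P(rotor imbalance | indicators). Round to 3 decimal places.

For each hypothesis, the unnormalized posterior weight is prior × product of the indicator likelihoods:
  seal failure: 0.64 × 0.83 × 0.08 × 0.39 = 0.016573
  rotor imbalance: 0.36 × 0.94 × 0.83 × 0.56 = 0.15729
The unnormalized weights sum to 0.17386.
P(rotor imbalance | evidence) = 0.15729 / 0.17386 ≈ 0.905.

0.905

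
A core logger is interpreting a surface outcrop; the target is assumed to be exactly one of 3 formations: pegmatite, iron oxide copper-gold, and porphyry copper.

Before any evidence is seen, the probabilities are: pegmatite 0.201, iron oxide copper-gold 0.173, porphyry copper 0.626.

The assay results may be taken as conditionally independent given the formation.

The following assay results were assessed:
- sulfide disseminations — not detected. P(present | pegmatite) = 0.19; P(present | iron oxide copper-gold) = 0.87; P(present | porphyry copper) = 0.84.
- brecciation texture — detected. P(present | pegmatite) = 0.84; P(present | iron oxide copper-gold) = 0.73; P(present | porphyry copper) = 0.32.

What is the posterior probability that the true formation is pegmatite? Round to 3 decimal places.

0.738

By Bayes' rule with conditional independence, the unnormalized weight for each hypothesis is prior × ∏ likelihoods (using 1 − P(present | H) for each absent assay result):
  pegmatite: 0.201 × (1 − 0.19) × 0.84 = 0.13676
  iron oxide copper-gold: 0.173 × (1 − 0.87) × 0.73 = 0.016418
  porphyry copper: 0.626 × (1 − 0.84) × 0.32 = 0.032051
The unnormalized weights sum to 0.18523.
P(pegmatite | evidence) = 0.13676 / 0.18523 ≈ 0.738.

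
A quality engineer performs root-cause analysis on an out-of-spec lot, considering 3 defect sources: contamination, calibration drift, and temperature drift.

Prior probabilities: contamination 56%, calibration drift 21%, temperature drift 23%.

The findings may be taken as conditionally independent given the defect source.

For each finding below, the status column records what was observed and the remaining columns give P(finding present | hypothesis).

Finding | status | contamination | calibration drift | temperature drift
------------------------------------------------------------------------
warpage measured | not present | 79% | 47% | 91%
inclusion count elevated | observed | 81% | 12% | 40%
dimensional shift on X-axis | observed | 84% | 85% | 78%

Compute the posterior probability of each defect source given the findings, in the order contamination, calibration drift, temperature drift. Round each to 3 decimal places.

For each hypothesis, the unnormalized posterior weight is prior × product of the finding likelihoods (using 1 − P(present | H) for each absent finding):
  contamination: 0.56 × (1 − 0.79) × 0.81 × 0.84 = 0.080015
  calibration drift: 0.21 × (1 − 0.47) × 0.12 × 0.85 = 0.011353
  temperature drift: 0.23 × (1 − 0.91) × 0.40 × 0.78 = 0.0064584
Marginal likelihood of the evidence = 0.097826.
P(contamination | evidence) = 0.080015 / 0.097826 ≈ 0.818
P(calibration drift | evidence) = 0.011353 / 0.097826 ≈ 0.116
P(temperature drift | evidence) = 0.0064584 / 0.097826 ≈ 0.066

0.818, 0.116, 0.066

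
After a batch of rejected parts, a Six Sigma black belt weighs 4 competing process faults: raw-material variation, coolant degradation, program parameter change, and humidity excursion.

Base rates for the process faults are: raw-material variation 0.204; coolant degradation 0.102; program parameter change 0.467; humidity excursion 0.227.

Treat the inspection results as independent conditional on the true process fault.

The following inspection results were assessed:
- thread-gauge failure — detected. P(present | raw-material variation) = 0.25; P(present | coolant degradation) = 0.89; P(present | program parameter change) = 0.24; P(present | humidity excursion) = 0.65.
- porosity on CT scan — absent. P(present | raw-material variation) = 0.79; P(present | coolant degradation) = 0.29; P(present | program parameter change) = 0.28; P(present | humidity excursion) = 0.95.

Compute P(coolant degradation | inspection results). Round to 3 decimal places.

By Bayes' rule with conditional independence, the unnormalized weight for each hypothesis is prior × ∏ likelihoods (using 1 − P(present | H) for each absent inspection result):
  raw-material variation: 0.204 × 0.25 × (1 − 0.79) = 0.01071
  coolant degradation: 0.102 × 0.89 × (1 − 0.29) = 0.064454
  program parameter change: 0.467 × 0.24 × (1 − 0.28) = 0.080698
  humidity excursion: 0.227 × 0.65 × (1 − 0.95) = 0.0073775
The unnormalized weights sum to 0.16324.
P(coolant degradation | evidence) = 0.064454 / 0.16324 ≈ 0.395.

0.395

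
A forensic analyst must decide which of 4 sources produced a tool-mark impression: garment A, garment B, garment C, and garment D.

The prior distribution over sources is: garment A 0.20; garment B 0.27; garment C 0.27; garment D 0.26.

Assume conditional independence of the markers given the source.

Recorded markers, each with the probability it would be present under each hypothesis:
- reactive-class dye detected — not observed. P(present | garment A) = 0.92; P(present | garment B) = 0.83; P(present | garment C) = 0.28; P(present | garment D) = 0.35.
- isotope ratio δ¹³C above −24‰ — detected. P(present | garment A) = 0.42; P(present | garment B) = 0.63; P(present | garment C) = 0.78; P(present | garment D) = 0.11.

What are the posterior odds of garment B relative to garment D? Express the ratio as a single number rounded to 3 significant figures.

1.56

The normalizing constant cancels in an odds ratio, so compute prior × likelihood for the two hypotheses only (using 1 − P(present | H) for each absent marker):
  garment B: 0.27 × (1 − 0.83) × 0.63 = 0.028917
  garment D: 0.26 × (1 − 0.35) × 0.11 = 0.01859
Posterior odds = 0.028917 / 0.01859 ≈ 1.56.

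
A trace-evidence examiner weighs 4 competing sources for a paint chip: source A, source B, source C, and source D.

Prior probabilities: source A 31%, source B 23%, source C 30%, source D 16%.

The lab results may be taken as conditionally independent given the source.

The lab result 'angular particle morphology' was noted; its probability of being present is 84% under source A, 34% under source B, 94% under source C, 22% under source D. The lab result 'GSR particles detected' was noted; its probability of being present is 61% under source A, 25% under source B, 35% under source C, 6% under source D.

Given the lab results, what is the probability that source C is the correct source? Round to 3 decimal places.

0.354

For each hypothesis, the unnormalized posterior weight is prior × product of the lab result likelihoods:
  source A: 0.31 × 0.84 × 0.61 = 0.15884
  source B: 0.23 × 0.34 × 0.25 = 0.01955
  source C: 0.30 × 0.94 × 0.35 = 0.0987
  source D: 0.16 × 0.22 × 0.06 = 0.002112
Normalizing constant Z = 0.15884 + 0.01955 + 0.0987 + 0.002112 = 0.27921.
P(source C | evidence) = 0.0987 / 0.27921 ≈ 0.354.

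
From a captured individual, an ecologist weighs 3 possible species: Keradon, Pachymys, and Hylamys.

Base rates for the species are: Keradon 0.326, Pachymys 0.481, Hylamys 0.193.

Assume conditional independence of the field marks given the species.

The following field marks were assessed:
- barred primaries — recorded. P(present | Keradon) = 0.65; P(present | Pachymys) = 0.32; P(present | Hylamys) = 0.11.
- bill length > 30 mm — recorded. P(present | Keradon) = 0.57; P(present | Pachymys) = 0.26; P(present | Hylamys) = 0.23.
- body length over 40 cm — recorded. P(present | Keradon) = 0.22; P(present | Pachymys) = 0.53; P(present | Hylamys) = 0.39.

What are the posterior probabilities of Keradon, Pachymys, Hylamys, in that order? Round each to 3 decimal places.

0.535, 0.427, 0.038

By Bayes' rule with conditional independence, the unnormalized weight for each hypothesis is prior × ∏ likelihoods:
  Keradon: 0.326 × 0.65 × 0.57 × 0.22 = 0.026572
  Pachymys: 0.481 × 0.32 × 0.26 × 0.53 = 0.02121
  Hylamys: 0.193 × 0.11 × 0.23 × 0.39 = 0.0019043
Marginal likelihood of the evidence = 0.049687.
P(Keradon | evidence) = 0.026572 / 0.049687 ≈ 0.535
P(Pachymys | evidence) = 0.02121 / 0.049687 ≈ 0.427
P(Hylamys | evidence) = 0.0019043 / 0.049687 ≈ 0.038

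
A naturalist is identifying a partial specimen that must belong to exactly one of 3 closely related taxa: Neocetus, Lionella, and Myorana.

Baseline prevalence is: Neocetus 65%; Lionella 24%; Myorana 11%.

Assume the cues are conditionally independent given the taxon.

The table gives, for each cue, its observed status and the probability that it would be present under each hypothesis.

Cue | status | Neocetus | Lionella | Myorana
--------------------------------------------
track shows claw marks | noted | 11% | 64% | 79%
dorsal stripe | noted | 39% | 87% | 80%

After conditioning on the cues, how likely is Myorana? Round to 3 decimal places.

0.301

For each hypothesis, the unnormalized posterior weight is prior × product of the cue likelihoods:
  Neocetus: 0.65 × 0.11 × 0.39 = 0.027885
  Lionella: 0.24 × 0.64 × 0.87 = 0.13363
  Myorana: 0.11 × 0.79 × 0.80 = 0.06952
Marginal likelihood of the evidence = 0.23104.
P(Myorana | evidence) = 0.06952 / 0.23104 ≈ 0.301.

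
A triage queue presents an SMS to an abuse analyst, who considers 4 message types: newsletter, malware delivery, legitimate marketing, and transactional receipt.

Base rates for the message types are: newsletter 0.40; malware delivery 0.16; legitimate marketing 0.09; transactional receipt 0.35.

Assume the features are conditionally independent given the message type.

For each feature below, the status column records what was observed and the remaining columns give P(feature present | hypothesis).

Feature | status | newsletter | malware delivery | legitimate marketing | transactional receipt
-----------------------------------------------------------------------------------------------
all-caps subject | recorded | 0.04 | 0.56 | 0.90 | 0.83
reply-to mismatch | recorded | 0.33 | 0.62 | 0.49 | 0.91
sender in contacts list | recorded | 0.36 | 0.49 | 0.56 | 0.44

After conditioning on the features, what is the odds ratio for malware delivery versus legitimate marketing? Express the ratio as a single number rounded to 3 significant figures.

Unnormalized posterior weight (prior times the feature likelihoods) for each of the two hypotheses:
  malware delivery: 0.16 × 0.56 × 0.62 × 0.49 = 0.02722
  legitimate marketing: 0.09 × 0.90 × 0.49 × 0.56 = 0.022226
Odds(malware delivery : legitimate marketing) = 0.02722 / 0.022226 ≈ 1.22.

1.22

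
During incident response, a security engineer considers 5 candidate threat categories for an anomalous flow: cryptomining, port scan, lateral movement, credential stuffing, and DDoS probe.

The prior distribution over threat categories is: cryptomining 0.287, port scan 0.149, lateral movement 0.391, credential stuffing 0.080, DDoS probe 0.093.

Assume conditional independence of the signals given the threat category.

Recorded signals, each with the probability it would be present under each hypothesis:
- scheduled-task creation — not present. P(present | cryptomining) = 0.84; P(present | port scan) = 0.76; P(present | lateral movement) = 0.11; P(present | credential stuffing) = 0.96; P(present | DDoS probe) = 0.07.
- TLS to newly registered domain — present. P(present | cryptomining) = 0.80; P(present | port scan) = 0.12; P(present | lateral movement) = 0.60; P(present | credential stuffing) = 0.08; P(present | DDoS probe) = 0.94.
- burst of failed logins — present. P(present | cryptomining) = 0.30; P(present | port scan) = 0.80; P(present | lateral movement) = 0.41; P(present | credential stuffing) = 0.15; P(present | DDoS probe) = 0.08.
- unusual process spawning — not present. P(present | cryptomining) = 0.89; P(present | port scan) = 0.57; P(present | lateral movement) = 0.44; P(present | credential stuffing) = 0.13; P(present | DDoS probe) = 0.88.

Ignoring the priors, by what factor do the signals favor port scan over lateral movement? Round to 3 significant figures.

0.0808

The Bayes factor is the ratio of the joint likelihoods of the signal pattern under the two hypotheses (using 1 − P(present | H) for each absent signal).
  port scan: (1 − 0.76) × 0.12 × 0.80 × (1 − 0.57) = 0.0099072
  lateral movement: (1 − 0.11) × 0.60 × 0.41 × (1 − 0.44) = 0.12261
Bayes factor = 0.0099072 / 0.12261 ≈ 0.0808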